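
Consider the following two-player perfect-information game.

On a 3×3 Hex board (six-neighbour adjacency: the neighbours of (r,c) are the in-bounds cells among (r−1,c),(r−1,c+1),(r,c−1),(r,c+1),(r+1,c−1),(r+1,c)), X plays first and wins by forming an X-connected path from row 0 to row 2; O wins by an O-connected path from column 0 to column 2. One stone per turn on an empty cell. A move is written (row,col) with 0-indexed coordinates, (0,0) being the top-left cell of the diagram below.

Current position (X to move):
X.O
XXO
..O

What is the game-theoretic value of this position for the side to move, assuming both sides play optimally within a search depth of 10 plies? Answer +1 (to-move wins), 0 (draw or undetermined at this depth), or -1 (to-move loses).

[X.O/XXO/..O] X move#1: (0,1):+1/XXO/XXO/..O*, (2,0):+1/X.O/XXO/X.O, (2,1):+1/X.O/XXO/.XO
[XXO/XXO/..O] O move#2: (2,0):-1/XXO/XXO/O.O*, (2,1):-1/XXO/XXO/.OO
[XXO/XXO/O.O] X move#3: (2,1):+1/XXO/XXO/OXO*
[XXO/XXO/OXO] end (terminal -1, O#4); searched X.O/XXO/..O to 10

value(X.O/XXO/..O, X) = +1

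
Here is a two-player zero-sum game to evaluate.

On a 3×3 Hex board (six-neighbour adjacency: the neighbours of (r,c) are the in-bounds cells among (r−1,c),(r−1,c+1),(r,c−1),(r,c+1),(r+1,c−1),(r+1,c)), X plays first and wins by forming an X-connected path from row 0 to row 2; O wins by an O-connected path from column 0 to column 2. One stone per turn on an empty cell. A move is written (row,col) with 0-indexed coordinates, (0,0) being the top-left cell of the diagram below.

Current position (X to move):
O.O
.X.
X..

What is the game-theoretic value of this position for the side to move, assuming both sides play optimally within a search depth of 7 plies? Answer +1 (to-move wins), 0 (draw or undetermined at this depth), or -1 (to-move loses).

value(O.O/.X./X.., X) = +1

ply 1, X at O.O/.X./X.. | (0,1)=+1→OXO/.X./X..*; (1,0)=-1→O.O/XX./X..; (1,2)=-1→O.O/.XX/X..; (2,1)=-1→O.O/.X./XX.; (2,2)=-1→O.O/.X./X.X
ply 2: OXO/.X./X.. is terminal -1 (O); from O.O/.X./X.. depth 7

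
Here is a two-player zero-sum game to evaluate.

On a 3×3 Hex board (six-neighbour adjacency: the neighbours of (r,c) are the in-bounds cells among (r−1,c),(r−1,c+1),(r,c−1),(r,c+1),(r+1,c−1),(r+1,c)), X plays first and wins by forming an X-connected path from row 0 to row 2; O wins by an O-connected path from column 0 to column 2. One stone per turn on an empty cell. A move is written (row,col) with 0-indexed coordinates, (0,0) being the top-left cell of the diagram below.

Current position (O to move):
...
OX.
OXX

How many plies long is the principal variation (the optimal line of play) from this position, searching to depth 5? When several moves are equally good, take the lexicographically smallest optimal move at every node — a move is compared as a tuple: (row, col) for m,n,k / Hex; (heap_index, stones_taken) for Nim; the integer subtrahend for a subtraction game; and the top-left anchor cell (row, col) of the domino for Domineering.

p1 O@[.../OX./OXX]: (0,0)[O../OX./OXX]-1* (0,1)[.O./OX./OXX]-1 (0,2)[..O/OX./OXX]-1 (1,2)[.../OXO/OXX]-1
p2 X@[O../OX./OXX]: (0,1)[OX./OX./OXX]+1* (0,2)[O.X/OX./OXX]+1 (1,2)[O../OXX/OXX]+1
p3 O@[OX./OX./OXX] terminal -1; root [.../OX./OXX] d5

PV length from [.../OX./OXX]: 2 plies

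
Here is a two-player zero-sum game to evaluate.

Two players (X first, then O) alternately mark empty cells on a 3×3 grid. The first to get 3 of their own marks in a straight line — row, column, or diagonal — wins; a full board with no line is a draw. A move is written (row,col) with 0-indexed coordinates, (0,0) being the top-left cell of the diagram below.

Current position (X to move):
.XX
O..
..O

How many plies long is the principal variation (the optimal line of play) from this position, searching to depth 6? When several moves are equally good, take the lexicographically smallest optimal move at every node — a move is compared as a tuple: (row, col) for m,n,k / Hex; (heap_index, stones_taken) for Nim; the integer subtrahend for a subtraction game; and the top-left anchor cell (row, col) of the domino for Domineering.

PV length from [.XX/O../..O]: 1 ply

[.XX/O../..O] X move#1: (0,0):+1/XXX/O../..O*, (1,1):+1/.XX/OX./..O, (1,2):-1/.XX/O.X/..O, (2,0):+1/.XX/O../X.O, (2,1):+1/.XX/O../.XO
[XXX/O../..O] end (terminal -1, O#2); searched .XX/O../..O to 6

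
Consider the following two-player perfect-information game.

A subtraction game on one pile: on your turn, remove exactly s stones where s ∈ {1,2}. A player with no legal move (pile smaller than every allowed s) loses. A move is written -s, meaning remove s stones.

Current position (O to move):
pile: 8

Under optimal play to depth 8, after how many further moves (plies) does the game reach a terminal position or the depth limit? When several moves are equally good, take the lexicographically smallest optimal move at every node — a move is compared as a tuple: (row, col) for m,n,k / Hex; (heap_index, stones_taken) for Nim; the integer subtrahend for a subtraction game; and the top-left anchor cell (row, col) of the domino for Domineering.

PV length from [8]: 5 plies

[8] O move#1: -1:-1/7, -2:+1/6*
[6] X move#2: -1:-1/5*, -2:-1/4
[5] O move#3: -1:-1/4, -2:+1/3*
[3] X move#4: -1:-1/2*, -2:-1/1
[2] O move#5: -1:-1/1, -2:+1/0*
[0] end (terminal -1, X#6); searched 8 to 8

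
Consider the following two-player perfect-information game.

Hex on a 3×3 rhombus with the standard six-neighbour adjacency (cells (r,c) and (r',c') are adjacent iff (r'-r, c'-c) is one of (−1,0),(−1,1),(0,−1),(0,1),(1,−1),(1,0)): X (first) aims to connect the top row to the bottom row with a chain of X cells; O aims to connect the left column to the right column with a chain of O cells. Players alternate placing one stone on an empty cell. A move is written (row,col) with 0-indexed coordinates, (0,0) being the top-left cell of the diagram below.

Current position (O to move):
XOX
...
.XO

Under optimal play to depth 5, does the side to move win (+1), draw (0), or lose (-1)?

value(XOX/.../.XO, O) = -1

ply 1, O at XOX/.../.XO | (1,0)=-1→XOX/O../.XO*; (1,1)=-1→XOX/.O./.XO; (1,2)=-1→XOX/..O/.XO; (2,0)=-1→XOX/.../OXO
ply 2, X at XOX/O../.XO | (1,1)=+1→XOX/OX./.XO*; (1,2)=+1→XOX/O.X/.XO; (2,0)=+1→XOX/O../XXO
ply 3: XOX/OX./.XO is terminal -1 (O); from XOX/.../.XO depth 5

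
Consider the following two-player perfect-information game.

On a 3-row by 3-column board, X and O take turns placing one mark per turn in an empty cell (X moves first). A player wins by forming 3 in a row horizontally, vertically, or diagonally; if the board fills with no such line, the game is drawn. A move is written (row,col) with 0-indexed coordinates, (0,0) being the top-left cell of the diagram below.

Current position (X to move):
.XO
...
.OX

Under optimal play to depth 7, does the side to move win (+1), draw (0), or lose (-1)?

ply 1, X at .XO/.../.OX | (0,0)=+0→XXO/.../.OX*; (1,0)=+0→.XO/X../.OX; (1,1)=+0→.XO/.X./.OX; (1,2)=+0→.XO/..X/.OX; (2,0)=+0→.XO/.../XOX
ply 2, O at XXO/.../.OX | (1,0)=-1→XXO/O../.OX; (1,1)=+0→XXO/.O./.OX*; (1,2)=-1→XXO/..O/.OX; (2,0)=-1→XXO/.../OOX
ply 3, X at XXO/.O./.OX | (1,0)=-1→XXO/XO./.OX; (1,2)=-1→XXO/.OX/.OX; (2,0)=+0→XXO/.O./XOX*
ply 4, O at XXO/.O./XOX | (1,0)=+0→XXO/OO./XOX*; (1,2)=-1→XXO/.OO/XOX
ply 5, X at XXO/OO./XOX | (1,2)=+0→XXO/OOX/XOX*
ply 6: XXO/OOX/XOX is terminal +0 (O); from .XO/.../.OX depth 7

value(.XO/.../.OX, X) = 0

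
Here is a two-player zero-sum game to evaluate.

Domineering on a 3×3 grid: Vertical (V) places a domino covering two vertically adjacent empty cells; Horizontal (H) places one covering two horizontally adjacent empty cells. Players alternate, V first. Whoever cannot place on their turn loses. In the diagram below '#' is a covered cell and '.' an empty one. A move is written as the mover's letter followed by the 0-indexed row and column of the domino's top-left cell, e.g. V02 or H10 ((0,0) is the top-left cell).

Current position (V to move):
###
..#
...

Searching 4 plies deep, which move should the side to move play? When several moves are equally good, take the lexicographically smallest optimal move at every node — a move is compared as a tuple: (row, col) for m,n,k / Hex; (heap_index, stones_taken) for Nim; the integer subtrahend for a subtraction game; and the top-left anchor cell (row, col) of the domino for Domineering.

V's best at [###/..#/...]: V11

ply 1, V at ###/..#/... | V10=-1→###/#.#/#..; V11=+1→###/.##/.#.*
ply 2: ###/.##/.#. is terminal -1 (H); from ###/..#/... depth 4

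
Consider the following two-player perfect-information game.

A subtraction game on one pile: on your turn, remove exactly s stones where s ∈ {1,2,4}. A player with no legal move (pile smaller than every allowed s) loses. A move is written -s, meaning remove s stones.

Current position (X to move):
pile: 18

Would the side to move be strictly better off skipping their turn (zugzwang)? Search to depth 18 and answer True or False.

zugzwang(18, X) = True

[18] X move#1: -1:-1/17*, -2:-1/16, -4:-1/14
[17] O move#2: -1:-1/16, -2:+1/15*, -4:-1/13
[15] X move#3: -1:-1/14*, -2:-1/13, -4:-1/11
[14] O move#4: -1:-1/13, -2:+1/12*, -4:-1/10
[12] X move#5: -1:-1/11*, -2:-1/10, -4:-1/8
[11] O move#6: -1:-1/10, -2:+1/9*, -4:-1/7
[9] X move#7: -1:-1/8*, -2:-1/7, -4:-1/5
[8] O move#8: -1:-1/7, -2:+1/6*, -4:-1/4
[6] X move#9: -1:-1/5*, -2:-1/4, -4:-1/2
[5] O move#10: -1:-1/4, -2:+1/3*, -4:-1/1
[3] X move#11: -1:-1/2*, -2:-1/1
[2] O move#12: -1:-1/1, -2:+1/0*
[0] end (terminal -1, X#13); searched 18 to 18
if X skipped the turn, O would face:
~ [18] O move#1: -1:-1/17*, -2:-1/16, -4:-1/14
~ [17] X move#2: -1:-1/16, -2:+1/15*, -4:-1/13
~ [15] O move#3: -1:-1/14*, -2:-1/13, -4:-1/11
~ [14] X move#4: -1:-1/13, -2:+1/12*, -4:-1/10
~ [12] O move#5: -1:-1/11*, -2:-1/10, -4:-1/8
~ [11] X move#6: -1:-1/10, -2:+1/9*, -4:-1/7
~ [9] O move#7: -1:-1/8*, -2:-1/7, -4:-1/5
~ [8] X move#8: -1:-1/7, -2:+1/6*, -4:-1/4
~ [6] O move#9: -1:-1/5*, -2:-1/4, -4:-1/2
~ [5] X move#10: -1:-1/4, -2:+1/3*, -4:-1/1
~ [3] O move#11: -1:-1/2*, -2:-1/1
~ [2] X move#12: -1:-1/1, -2:+1/0*
~ [0] end (terminal -1, O#13); searched 18 to 18
compare (X): move=-1 vs pass=+1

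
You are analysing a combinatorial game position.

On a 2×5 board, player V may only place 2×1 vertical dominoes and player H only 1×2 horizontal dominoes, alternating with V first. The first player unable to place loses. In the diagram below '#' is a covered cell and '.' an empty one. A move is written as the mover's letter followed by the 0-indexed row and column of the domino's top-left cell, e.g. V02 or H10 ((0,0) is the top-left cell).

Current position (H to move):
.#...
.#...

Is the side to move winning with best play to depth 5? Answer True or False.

H winning at [.#.../.#...]: False

ply 1, H at .#.../.#... | H02=-1→.###./.#...*; H03=-1→.#.##/.#...; H12=-1→.#.../.###.; H13=-1→.#.../.#.##
ply 2, V at .###./.#... | V00=-1→####./##...; V04=+1→.####/.#..#*
ply 3, H at .####/.#..# | H12=-1→.####/.####*
ply 4, V at .####/.#### | V00=+1→#####/#####*
ply 5: #####/##### is terminal -1 (H); from .#.../.#... depth 5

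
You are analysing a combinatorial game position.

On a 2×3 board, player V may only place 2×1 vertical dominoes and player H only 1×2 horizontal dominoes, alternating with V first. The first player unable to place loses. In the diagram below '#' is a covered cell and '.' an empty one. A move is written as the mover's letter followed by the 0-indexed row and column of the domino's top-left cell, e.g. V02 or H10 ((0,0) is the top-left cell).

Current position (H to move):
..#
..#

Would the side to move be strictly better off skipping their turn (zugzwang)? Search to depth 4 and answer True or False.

zugzwang(..#/..#, H) = False

[..#/..#] H move#1: H00:+1/###/..#*, H10:+1/..#/###
[###/..#] end (terminal -1, V#2); searched ..#/..# to 4
suppose H passes — search the same position with V to move:
pass> [..#/..#] V move#1: V00:+1/#.#/#.#*, V01:+1/.##/.##
pass> [#.#/#.#] end (terminal -1, H#2); searched ..#/..# to 4
for H: play +1, pass -1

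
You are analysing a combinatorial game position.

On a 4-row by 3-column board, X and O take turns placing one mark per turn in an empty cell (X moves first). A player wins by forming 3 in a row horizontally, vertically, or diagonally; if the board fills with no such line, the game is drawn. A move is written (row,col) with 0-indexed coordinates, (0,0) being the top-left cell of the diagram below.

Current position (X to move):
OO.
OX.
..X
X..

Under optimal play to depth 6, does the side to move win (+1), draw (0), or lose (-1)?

[OO./OX./..X/X..] X move#1: (0,2):-1/OOX/OX./..X/X..*, (1,2):-1/OO./OXX/..X/X.., (2,0):-1/OO./OX./X.X/X.., (2,1):-1/OO./OX./.XX/X.., (3,1):-1/OO./OX./..X/XX., (3,2):-1/OO./OX./..X/X.X
[OOX/OX./..X/X..] O move#2: (1,2):-1/OOX/OXO/..X/X.., (2,0):+1/OOX/OX./O.X/X..*, (2,1):-1/OOX/OX./.OX/X.., (3,1):-1/OOX/OX./..X/XO., (3,2):-1/OOX/OX./..X/X.O
[OOX/OX./O.X/X..] end (terminal -1, X#3); searched OO./OX./..X/X.. to 6

value(OO./OX./..X/X.., X) = -1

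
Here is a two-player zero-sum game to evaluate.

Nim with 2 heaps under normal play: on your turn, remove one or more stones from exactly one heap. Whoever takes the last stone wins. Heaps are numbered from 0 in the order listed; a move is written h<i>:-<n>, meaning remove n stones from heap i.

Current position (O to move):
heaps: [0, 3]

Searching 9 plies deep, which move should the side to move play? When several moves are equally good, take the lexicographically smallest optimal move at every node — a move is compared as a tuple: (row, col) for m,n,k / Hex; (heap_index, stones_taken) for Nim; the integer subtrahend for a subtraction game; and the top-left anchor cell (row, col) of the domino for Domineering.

O's best at [(0,3)]: h1:-3

p1 O@[(0,3)]: h1:-1[(0,2)]-1 h1:-2[(0,1)]-1 h1:-3[(0,0)]+1*
p2 X@[(0,0)] terminal -1; root [(0,3)] d9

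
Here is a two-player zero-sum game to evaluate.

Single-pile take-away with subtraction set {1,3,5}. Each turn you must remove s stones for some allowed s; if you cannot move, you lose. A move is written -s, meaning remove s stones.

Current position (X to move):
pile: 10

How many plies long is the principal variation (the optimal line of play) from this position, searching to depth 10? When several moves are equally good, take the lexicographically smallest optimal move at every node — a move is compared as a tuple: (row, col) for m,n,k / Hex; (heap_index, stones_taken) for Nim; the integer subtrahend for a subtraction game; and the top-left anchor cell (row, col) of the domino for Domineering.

p1 X@[10]: -1[9]-1* -3[7]-1 -5[5]-1
p2 O@[9]: -1[8]+1* -3[6]+1 -5[4]+1
p3 X@[8]: -1[7]-1* -3[5]-1 -5[3]-1
p4 O@[7]: -1[6]+1* -3[4]+1 -5[2]+1
p5 X@[6]: -1[5]-1* -3[3]-1 -5[1]-1
p6 O@[5]: -1[4]+1* -3[2]+1 -5[0]+1
p7 X@[4]: -1[3]-1* -3[1]-1
p8 O@[3]: -1[2]+1* -3[0]+1
p9 X@[2]: -1[1]-1*
p10 O@[1]: -1[0]+1*
p11 X@[0] terminal -1; root [10] d10

PV length from [10]: 10 plies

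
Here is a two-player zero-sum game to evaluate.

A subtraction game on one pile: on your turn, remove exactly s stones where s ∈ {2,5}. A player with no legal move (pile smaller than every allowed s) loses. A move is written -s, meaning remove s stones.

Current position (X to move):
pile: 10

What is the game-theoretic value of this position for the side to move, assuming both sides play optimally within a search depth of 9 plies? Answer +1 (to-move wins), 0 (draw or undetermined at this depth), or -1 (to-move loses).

value(10, X) = +1

[10] X move#1: -2:+1/8*, -5:-1/5
[8] O move#2: -2:-1/6*, -5:-1/3
[6] X move#3: -2:+1/4*, -5:+1/1
[4] O move#4: -2:-1/2*
[2] X move#5: -2:+1/0*
[0] end (terminal -1, O#6); searched 10 to 9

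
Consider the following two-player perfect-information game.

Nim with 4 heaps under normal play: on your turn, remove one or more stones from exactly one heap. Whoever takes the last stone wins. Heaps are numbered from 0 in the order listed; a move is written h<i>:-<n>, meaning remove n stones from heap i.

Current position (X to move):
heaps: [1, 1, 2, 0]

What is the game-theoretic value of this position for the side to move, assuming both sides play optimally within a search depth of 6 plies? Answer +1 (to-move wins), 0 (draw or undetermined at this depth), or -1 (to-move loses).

value((1,1,2,0), X) = +1

p1 X@[(1,1,2,0)]: h0:-1[(0,1,2,0)]-1 h1:-1[(1,0,2,0)]-1 h2:-1[(1,1,1,0)]-1 h2:-2[(1,1,0,0)]+1*
p2 O@[(1,1,0,0)]: h0:-1[(0,1,0,0)]-1* h1:-1[(1,0,0,0)]-1
p3 X@[(0,1,0,0)]: h1:-1[(0,0,0,0)]+1*
p4 O@[(0,0,0,0)] terminal -1; root [(1,1,2,0)] d6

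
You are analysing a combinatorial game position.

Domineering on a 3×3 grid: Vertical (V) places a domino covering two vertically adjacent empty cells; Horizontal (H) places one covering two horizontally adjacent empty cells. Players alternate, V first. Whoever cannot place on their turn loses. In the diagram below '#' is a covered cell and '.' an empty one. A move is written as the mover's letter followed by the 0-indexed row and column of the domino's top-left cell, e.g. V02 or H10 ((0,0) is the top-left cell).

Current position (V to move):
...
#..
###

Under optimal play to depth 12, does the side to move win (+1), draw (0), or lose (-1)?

ply 1, V at .../#../### | V01=+1→.#./##./###*; V02=-1→..#/#.#/###
ply 2: .#./##./### is terminal -1 (H); from .../#../### depth 12

value(.../#../###, V) = +1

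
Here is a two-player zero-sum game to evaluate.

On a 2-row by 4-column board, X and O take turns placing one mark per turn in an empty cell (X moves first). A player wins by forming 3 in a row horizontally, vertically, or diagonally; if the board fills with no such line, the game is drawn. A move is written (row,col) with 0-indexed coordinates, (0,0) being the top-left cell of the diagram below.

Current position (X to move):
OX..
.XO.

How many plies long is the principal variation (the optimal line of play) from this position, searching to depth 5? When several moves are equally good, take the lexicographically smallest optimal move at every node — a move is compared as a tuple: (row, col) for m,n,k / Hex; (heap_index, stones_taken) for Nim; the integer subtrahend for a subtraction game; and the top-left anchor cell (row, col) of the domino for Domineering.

p1 X@[OX../.XO.]: (0,2)[OXX./.XO.]+0* (0,3)[OX.X/.XO.]+0 (1,0)[OX../XXO.]+0 (1,3)[OX../.XOX]+0
p2 O@[OXX./.XO.]: (0,3)[OXXO/.XO.]+0* (1,0)[OXX./OXO.]-1 (1,3)[OXX./.XOO]-1
p3 X@[OXXO/.XO.]: (1,0)[OXXO/XXO.]+0* (1,3)[OXXO/.XOX]+0
p4 O@[OXXO/XXO.]: (1,3)[OXXO/XXOO]+0*
p5 X@[OXXO/XXOO] terminal +0; root [OX../.XO.] d5

PV length from [OX../.XO.]: 4 plies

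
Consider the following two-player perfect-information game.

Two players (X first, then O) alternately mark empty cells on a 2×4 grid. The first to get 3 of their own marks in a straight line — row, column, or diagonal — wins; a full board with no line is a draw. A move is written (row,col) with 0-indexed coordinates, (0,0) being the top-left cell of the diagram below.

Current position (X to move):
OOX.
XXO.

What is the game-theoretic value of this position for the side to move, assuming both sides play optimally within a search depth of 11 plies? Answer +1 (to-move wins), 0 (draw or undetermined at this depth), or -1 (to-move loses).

value(OOX./XXO., X) = 0

ply 1, X at OOX./XXO. | (0,3)=+0→OOXX/XXO.*; (1,3)=+0→OOX./XXOX
ply 2, O at OOXX/XXO. | (1,3)=+0→OOXX/XXOO*
ply 3: OOXX/XXOO is terminal +0 (X); from OOX./XXO. depth 11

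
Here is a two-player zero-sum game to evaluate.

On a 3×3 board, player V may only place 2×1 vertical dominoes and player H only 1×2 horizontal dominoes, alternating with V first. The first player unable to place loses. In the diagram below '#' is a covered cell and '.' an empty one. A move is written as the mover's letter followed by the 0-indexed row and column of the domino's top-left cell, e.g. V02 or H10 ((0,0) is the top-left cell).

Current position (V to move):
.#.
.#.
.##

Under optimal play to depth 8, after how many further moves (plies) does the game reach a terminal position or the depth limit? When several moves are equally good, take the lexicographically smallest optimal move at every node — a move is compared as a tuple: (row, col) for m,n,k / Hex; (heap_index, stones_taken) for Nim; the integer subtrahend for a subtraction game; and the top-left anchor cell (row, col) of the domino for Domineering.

PV length from [.#./.#./.##]: 1 ply

[.#./.#./.##] V move#1: V00:+1/##./##./.##*, V02:+1/.##/.##/.##, V10:+1/.#./##./###
[##./##./.##] end (terminal -1, H#2); searched .#./.#./.## to 8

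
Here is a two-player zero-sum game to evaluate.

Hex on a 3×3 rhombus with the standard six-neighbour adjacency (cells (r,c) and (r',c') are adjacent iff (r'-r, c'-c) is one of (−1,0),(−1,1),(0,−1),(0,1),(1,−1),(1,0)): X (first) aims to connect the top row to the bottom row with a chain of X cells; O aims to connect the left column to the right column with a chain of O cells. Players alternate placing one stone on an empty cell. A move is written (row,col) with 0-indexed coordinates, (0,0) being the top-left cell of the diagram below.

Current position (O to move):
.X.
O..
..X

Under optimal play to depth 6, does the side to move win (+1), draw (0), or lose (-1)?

value(.X./O../..X, O) = +1

[.X./O../..X] O move#1: (0,0):-1/OX./O../..X, (0,2):-1/.XO/O../..X, (1,1):+1/.X./OO./..X*, (1,2):-1/.X./O.O/..X, (2,0):-1/.X./O../O.X, (2,1):-1/.X./O../.OX
[.X./OO./..X] X move#2: (0,0):-1/XX./OO./..X*, (0,2):-1/.XX/OO./..X, (1,2):-1/.X./OOX/..X, (2,0):-1/.X./OO./X.X, (2,1):-1/.X./OO./.XX
[XX./OO./..X] O move#3: (0,2):+1/XXO/OO./..X*, (1,2):+1/XX./OOO/..X, (2,0):+1/XX./OO./O.X, (2,1):+1/XX./OO./.OX
[XXO/OO./..X] end (terminal -1, X#4); searched .X./O../..X to 6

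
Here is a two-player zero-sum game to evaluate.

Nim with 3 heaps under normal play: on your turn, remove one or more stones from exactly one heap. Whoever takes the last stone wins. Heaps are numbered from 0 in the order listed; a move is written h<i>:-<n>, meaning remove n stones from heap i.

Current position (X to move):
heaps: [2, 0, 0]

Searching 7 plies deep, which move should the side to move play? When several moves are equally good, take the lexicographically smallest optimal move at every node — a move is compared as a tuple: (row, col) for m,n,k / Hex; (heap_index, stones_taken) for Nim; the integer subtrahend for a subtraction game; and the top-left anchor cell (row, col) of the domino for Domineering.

X's best at [(2,0,0)]: h0:-2

p1 X@[(2,0,0)]: h0:-1[(1,0,0)]-1 h0:-2[(0,0,0)]+1*
p2 O@[(0,0,0)] terminal -1; root [(2,0,0)] d7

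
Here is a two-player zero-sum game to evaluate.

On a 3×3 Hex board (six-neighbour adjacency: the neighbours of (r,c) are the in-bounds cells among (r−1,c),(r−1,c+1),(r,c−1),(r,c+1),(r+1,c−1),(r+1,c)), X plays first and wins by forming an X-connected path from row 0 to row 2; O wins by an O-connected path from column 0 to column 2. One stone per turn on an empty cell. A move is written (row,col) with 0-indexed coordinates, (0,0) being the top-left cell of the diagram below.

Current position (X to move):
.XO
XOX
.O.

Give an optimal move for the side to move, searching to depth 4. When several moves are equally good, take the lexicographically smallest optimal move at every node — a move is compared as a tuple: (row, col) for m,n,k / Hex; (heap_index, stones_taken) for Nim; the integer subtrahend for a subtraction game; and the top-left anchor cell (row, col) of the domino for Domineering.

X's best at [.XO/XOX/.O.]: (2,0)

[.XO/XOX/.O.] X move#1: (0,0):-1/XXO/XOX/.O., (2,0):+1/.XO/XOX/XO.*, (2,2):-1/.XO/XOX/.OX
[.XO/XOX/XO.] end (terminal -1, O#2); searched .XO/XOX/.O. to 4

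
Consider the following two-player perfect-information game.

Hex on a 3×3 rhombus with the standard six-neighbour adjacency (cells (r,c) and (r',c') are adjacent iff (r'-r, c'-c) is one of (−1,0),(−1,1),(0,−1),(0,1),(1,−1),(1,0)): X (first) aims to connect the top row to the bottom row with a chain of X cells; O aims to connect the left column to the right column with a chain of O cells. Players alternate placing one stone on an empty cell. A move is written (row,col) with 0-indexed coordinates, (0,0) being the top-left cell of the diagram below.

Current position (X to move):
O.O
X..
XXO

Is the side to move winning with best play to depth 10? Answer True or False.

X winning at [O.O/X../XXO]: True

p1 X@[O.O/X../XXO]: (0,1)[OXO/X../XXO]+1* (1,1)[O.O/XX./XXO]-1 (1,2)[O.O/X.X/XXO]-1
p2 O@[OXO/X../XXO] terminal -1; root [O.O/X../XXO] d10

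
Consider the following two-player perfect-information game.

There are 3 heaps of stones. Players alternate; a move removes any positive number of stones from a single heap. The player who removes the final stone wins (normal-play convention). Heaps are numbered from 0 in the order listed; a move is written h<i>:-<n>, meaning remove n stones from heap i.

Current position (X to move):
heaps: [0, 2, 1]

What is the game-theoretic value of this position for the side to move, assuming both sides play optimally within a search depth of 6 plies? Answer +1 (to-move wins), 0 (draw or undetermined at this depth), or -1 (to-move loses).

value((0,2,1), X) = +1

[(0,2,1)] X move#1: h1:-1:+1/(0,1,1)*, h1:-2:-1/(0,0,1), h2:-1:-1/(0,2,0)
[(0,1,1)] O move#2: h1:-1:-1/(0,0,1)*, h2:-1:-1/(0,1,0)
[(0,0,1)] X move#3: h2:-1:+1/(0,0,0)*
[(0,0,0)] end (terminal -1, O#4); searched (0,2,1) to 6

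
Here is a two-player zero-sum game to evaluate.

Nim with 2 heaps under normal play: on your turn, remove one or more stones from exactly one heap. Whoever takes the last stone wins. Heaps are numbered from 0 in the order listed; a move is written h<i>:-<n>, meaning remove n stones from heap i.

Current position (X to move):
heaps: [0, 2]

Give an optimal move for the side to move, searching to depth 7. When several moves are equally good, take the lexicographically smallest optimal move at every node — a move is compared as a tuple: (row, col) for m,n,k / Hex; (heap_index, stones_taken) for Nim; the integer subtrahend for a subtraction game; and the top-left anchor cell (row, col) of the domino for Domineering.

X's best at [(0,2)]: h1:-2

p1 X@[(0,2)]: h1:-1[(0,1)]-1 h1:-2[(0,0)]+1*
p2 O@[(0,0)] terminal -1; root [(0,2)] d7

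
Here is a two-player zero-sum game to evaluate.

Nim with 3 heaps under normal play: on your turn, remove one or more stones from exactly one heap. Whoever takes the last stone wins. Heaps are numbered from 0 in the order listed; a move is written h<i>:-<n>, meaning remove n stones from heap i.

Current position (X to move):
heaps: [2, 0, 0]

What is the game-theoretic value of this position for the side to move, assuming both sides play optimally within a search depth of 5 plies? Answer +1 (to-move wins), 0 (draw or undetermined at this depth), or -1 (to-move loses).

value((2,0,0), X) = +1

ply 1, X at (2,0,0) | h0:-1=-1→(1,0,0); h0:-2=+1→(0,0,0)*
ply 2: (0,0,0) is terminal -1 (O); from (2,0,0) depth 5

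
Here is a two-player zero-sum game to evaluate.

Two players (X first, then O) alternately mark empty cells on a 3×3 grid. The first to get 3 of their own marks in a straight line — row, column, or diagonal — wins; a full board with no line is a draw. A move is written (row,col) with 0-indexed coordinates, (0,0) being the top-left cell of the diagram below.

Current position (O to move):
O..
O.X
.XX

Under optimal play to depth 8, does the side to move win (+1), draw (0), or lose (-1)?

value(O../O.X/.XX, O) = +1

[O../O.X/.XX] O move#1: (0,1):-1/OO./O.X/.XX, (0,2):-1/O.O/O.X/.XX, (1,1):-1/O../OOX/.XX, (2,0):+1/O../O.X/OXX*
[O../O.X/OXX] end (terminal -1, X#2); searched O../O.X/.XX to 8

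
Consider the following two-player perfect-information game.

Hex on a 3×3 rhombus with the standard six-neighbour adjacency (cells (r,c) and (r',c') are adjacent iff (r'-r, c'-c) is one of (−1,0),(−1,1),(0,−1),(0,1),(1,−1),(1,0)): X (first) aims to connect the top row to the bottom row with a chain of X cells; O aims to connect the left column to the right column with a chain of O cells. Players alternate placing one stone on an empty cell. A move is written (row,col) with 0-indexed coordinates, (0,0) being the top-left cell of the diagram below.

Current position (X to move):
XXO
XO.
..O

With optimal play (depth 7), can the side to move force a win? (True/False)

ply 1, X at XXO/XO./..O | (1,2)=-1→XXO/XOX/..O; (2,0)=+1→XXO/XO./X.O*; (2,1)=-1→XXO/XO./.XO
ply 2: XXO/XO./X.O is terminal -1 (O); from XXO/XO./..O depth 7

X winning at [XXO/XO./..O]: True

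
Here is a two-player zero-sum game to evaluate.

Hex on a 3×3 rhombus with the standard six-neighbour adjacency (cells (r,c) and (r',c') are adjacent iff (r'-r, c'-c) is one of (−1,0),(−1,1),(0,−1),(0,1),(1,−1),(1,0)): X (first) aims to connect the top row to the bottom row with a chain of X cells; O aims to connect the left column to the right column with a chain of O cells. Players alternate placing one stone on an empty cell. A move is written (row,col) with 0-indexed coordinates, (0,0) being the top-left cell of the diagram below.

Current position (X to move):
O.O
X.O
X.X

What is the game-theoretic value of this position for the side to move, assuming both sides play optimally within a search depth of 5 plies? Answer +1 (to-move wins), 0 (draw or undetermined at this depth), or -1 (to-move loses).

value(O.O/X.O/X.X, X) = +1

ply 1, X at O.O/X.O/X.X | (0,1)=+1→OXO/X.O/X.X*; (1,1)=-1→O.O/XXO/X.X; (2,1)=-1→O.O/X.O/XXX
ply 2: OXO/X.O/X.X is terminal -1 (O); from O.O/X.O/X.X depth 5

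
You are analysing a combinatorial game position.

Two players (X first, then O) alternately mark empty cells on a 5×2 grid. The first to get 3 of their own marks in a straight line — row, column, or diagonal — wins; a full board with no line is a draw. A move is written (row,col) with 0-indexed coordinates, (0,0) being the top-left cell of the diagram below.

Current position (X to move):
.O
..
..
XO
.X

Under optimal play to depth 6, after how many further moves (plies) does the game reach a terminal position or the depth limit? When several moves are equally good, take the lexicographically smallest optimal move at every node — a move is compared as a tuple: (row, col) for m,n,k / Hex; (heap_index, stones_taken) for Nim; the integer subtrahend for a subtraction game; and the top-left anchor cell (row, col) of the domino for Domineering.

PV length from [.O/../../XO/.X]: 3 plies

ply 1, X at .O/../../XO/.X | (0,0)=+0→XO/../../XO/.X; (1,0)=+0→.O/X./../XO/.X; (1,1)=+0→.O/.X/../XO/.X; (2,0)=+1→.O/../X./XO/.X*; (2,1)=+0→.O/../.X/XO/.X; (4,0)=+0→.O/../../XO/XX
ply 2, O at .O/../X./XO/.X | (0,0)=-1→OO/../X./XO/.X*; (1,0)=-1→.O/O./X./XO/.X; (1,1)=-1→.O/.O/X./XO/.X; (2,1)=-1→.O/../XO/XO/.X; (4,0)=-1→.O/../X./XO/OX
ply 3, X at OO/../X./XO/.X | (1,0)=+1→OO/X./X./XO/.X*; (1,1)=+1→OO/.X/X./XO/.X; (2,1)=+1→OO/../XX/XO/.X; (4,0)=+1→OO/../X./XO/XX
ply 4: OO/X./X./XO/.X is terminal -1 (O); from .O/../../XO/.X depth 6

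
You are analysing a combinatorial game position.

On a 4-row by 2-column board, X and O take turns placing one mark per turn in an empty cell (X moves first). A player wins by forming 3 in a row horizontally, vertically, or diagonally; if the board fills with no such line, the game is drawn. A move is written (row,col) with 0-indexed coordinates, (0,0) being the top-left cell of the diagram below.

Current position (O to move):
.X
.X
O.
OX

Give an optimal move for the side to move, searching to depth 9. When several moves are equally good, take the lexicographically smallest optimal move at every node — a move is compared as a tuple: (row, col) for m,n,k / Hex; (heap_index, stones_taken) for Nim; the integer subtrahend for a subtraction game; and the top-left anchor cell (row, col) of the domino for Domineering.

O's best at [.X/.X/O./OX]: (1,0)

[.X/.X/O./OX] O move#1: (0,0):-1/OX/.X/O./OX, (1,0):+1/.X/OX/O./OX*, (2,1):+0/.X/.X/OO/OX
[.X/OX/O./OX] end (terminal -1, X#2); searched .X/.X/O./OX to 9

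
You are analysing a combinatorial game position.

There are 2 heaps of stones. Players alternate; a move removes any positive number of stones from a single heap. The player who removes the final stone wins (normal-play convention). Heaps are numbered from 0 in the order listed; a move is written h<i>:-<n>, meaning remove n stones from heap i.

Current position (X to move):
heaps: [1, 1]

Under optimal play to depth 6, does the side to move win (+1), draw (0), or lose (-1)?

value((1,1), X) = -1

p1 X@[(1,1)]: h0:-1[(0,1)]-1* h1:-1[(1,0)]-1
p2 O@[(0,1)]: h1:-1[(0,0)]+1*
p3 X@[(0,0)] terminal -1; root [(1,1)] d6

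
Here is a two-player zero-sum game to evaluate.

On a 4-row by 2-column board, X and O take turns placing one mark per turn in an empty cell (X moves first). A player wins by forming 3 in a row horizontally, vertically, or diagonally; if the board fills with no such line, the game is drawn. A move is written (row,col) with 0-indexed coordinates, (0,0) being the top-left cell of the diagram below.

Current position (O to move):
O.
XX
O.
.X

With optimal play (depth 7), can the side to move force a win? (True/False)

O winning at [O./XX/O./.X]: False

[O./XX/O./.X] O move#1: (0,1):-1/OO/XX/O./.X, (2,1):+0/O./XX/OO/.X*, (3,0):-1/O./XX/O./OX
[O./XX/OO/.X] X move#2: (0,1):+0/OX/XX/OO/.X*, (3,0):+0/O./XX/OO/XX
[OX/XX/OO/.X] O move#3: (3,0):+0/OX/XX/OO/OX*
[OX/XX/OO/OX] end (terminal +0, X#4); searched O./XX/O./.X to 7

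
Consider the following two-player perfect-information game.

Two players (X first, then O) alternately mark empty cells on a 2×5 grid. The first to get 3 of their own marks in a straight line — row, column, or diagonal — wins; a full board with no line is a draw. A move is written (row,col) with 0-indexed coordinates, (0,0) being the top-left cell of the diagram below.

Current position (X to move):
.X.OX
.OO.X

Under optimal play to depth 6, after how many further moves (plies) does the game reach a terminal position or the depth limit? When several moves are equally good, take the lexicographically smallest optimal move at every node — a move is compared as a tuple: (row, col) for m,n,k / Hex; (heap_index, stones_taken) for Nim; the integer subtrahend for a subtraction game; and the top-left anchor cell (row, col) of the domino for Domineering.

p1 X@[.X.OX/.OO.X]: (0,0)[XX.OX/.OO.X]-1* (0,2)[.XXOX/.OO.X]-1 (1,0)[.X.OX/XOO.X]-1 (1,3)[.X.OX/.OOXX]-1
p2 O@[XX.OX/.OO.X]: (0,2)[XXOOX/.OO.X]+1* (1,0)[XX.OX/OOO.X]+1 (1,3)[XX.OX/.OOOX]+1
p3 X@[XXOOX/.OO.X]: (1,0)[XXOOX/XOO.X]-1* (1,3)[XXOOX/.OOXX]-1
p4 O@[XXOOX/XOO.X]: (1,3)[XXOOX/XOOOX]+1*
p5 X@[XXOOX/XOOOX] terminal -1; root [.X.OX/.OO.X] d6

PV length from [.X.OX/.OO.X]: 4 plies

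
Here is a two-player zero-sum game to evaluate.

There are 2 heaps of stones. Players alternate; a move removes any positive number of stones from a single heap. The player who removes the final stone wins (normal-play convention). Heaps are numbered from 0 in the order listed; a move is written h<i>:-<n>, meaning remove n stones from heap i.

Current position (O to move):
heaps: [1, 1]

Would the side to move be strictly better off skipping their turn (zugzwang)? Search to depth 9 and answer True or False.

[(1,1)] O move#1: h0:-1:-1/(0,1)*, h1:-1:-1/(1,0)
[(0,1)] X move#2: h1:-1:+1/(0,0)*
[(0,0)] end (terminal -1, O#3); searched (1,1) to 9
if O skipped the turn, X would face:
~ [(1,1)] X move#1: h0:-1:-1/(0,1)*, h1:-1:-1/(1,0)
~ [(0,1)] O move#2: h1:-1:+1/(0,0)*
~ [(0,0)] end (terminal -1, X#3); searched (1,1) to 9
compare (O): move=-1 vs pass=+1

zugzwang((1,1), O) = True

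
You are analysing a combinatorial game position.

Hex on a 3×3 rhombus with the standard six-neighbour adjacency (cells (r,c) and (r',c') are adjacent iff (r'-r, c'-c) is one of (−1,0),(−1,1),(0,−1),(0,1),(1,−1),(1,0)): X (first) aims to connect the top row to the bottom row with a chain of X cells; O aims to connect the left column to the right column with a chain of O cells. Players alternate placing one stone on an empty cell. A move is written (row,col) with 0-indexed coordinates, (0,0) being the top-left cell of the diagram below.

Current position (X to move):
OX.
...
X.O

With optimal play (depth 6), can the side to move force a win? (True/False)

p1 X@[OX./.../X.O]: (0,2)[OXX/.../X.O]+1* (1,0)[OX./X../X.O]+1 (1,1)[OX./.X./X.O]+1 (1,2)[OX./..X/X.O]+1 (2,1)[OX./.../XXO]+1
p2 O@[OXX/.../X.O]: (1,0)[OXX/O../X.O]-1* (1,1)[OXX/.O./X.O]-1 (1,2)[OXX/..O/X.O]-1 (2,1)[OXX/.../XOO]-1
p3 X@[OXX/O../X.O]: (1,1)[OXX/OX./X.O]+1* (1,2)[OXX/O.X/X.O]+1 (2,1)[OXX/O../XXO]+1
p4 O@[OXX/OX./X.O] terminal -1; root [OX./.../X.O] d6

X winning at [OX./.../X.O]: True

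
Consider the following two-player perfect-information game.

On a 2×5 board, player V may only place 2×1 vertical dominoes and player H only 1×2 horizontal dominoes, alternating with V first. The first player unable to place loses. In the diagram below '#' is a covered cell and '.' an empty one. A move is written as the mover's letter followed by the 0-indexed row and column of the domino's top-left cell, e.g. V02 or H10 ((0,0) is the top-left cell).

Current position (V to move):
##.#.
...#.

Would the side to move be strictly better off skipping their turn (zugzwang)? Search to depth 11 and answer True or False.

zugzwang(##.#./...#., V) = False

p1 V@[##.#./...#.]: V02[####./..##.]+1* V04[##.##/...##]-1
p2 H@[####./..##.]: H10[####./####.]-1*
p3 V@[####./####.]: V04[#####/#####]+1*
p4 H@[#####/#####] terminal -1; root [##.#./...#.] d11
if V skipped the turn, H would face:
~ p1 H@[##.#./...#.]: H10[##.#./##.#.]-1* H11[##.#./.###.]-1
~ p2 V@[##.#./##.#.]: V02[####./####.]+1* V04[##.##/##.##]+1
~ p3 H@[####./####.] terminal -1; root [##.#./...#.] d11
compare (V): move=+1 vs pass=+1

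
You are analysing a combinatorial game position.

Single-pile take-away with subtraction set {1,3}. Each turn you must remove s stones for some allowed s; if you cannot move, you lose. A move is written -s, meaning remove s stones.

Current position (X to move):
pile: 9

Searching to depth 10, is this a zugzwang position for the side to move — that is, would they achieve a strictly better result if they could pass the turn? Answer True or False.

zugzwang(9, X) = False

ply 1, X at 9 | -1=+1→8*; -3=+1→6
ply 2, O at 8 | -1=-1→7*; -3=-1→5
ply 3, X at 7 | -1=+1→6*; -3=+1→4
ply 4, O at 6 | -1=-1→5*; -3=-1→3
ply 5, X at 5 | -1=+1→4*; -3=+1→2
ply 6, O at 4 | -1=-1→3*; -3=-1→1
ply 7, X at 3 | -1=+1→2*; -3=+1→0
ply 8, O at 2 | -1=-1→1*
ply 9, X at 1 | -1=+1→0*
ply 10: 0 is terminal -1 (O); from 9 depth 10
suppose X passes — search the same position with O to move:
pass> ply 1, O at 9 | -1=+1→8*; -3=+1→6
pass> ply 2, X at 8 | -1=-1→7*; -3=-1→5
pass> ply 3, O at 7 | -1=+1→6*; -3=+1→4
pass> ply 4, X at 6 | -1=-1→5*; -3=-1→3
pass> ply 5, O at 5 | -1=+1→4*; -3=+1→2
pass> ply 6, X at 4 | -1=-1→3*; -3=-1→1
pass> ply 7, O at 3 | -1=+1→2*; -3=+1→0
pass> ply 8, X at 2 | -1=-1→1*
pass> ply 9, O at 1 | -1=+1→0*
pass> ply 10: 0 is terminal -1 (X); from 9 depth 10
for X: play +1, pass -1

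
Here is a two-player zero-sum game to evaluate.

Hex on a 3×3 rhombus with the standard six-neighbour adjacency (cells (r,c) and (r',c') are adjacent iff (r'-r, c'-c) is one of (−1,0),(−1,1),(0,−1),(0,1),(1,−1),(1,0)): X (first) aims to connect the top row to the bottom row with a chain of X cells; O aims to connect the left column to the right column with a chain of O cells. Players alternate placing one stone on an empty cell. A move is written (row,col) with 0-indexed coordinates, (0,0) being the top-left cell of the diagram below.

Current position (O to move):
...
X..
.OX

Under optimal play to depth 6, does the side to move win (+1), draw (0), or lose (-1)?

ply 1, O at .../X../.OX | (0,0)=-1→O../X../.OX*; (0,1)=-1→.O./X../.OX; (0,2)=-1→..O/X../.OX; (1,1)=-1→.../XO./.OX; (1,2)=-1→.../X.O/.OX; (2,0)=-1→.../X../OOX
ply 2, X at O../X../.OX | (0,1)=+1→OX./X../.OX*; (0,2)=+1→O.X/X../.OX; (1,1)=+1→O../XX./.OX; (1,2)=+1→O../X.X/.OX; (2,0)=+1→O../X../XOX
ply 3, O at OX./X../.OX | (0,2)=-1→OXO/X../.OX*; (1,1)=-1→OX./XO./.OX; (1,2)=-1→OX./X.O/.OX; (2,0)=-1→OX./X../OOX
ply 4, X at OXO/X../.OX | (1,1)=+1→OXO/XX./.OX*; (1,2)=+1→OXO/X.X/.OX; (2,0)=+1→OXO/X../XOX
ply 5, O at OXO/XX./.OX | (1,2)=-1→OXO/XXO/.OX*; (2,0)=-1→OXO/XX./OOX
ply 6, X at OXO/XXO/.OX | (2,0)=+1→OXO/XXO/XOX*
ply 7: OXO/XXO/XOX is terminal -1 (O); from .../X../.OX depth 6

value(.../X../.OX, O) = -1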